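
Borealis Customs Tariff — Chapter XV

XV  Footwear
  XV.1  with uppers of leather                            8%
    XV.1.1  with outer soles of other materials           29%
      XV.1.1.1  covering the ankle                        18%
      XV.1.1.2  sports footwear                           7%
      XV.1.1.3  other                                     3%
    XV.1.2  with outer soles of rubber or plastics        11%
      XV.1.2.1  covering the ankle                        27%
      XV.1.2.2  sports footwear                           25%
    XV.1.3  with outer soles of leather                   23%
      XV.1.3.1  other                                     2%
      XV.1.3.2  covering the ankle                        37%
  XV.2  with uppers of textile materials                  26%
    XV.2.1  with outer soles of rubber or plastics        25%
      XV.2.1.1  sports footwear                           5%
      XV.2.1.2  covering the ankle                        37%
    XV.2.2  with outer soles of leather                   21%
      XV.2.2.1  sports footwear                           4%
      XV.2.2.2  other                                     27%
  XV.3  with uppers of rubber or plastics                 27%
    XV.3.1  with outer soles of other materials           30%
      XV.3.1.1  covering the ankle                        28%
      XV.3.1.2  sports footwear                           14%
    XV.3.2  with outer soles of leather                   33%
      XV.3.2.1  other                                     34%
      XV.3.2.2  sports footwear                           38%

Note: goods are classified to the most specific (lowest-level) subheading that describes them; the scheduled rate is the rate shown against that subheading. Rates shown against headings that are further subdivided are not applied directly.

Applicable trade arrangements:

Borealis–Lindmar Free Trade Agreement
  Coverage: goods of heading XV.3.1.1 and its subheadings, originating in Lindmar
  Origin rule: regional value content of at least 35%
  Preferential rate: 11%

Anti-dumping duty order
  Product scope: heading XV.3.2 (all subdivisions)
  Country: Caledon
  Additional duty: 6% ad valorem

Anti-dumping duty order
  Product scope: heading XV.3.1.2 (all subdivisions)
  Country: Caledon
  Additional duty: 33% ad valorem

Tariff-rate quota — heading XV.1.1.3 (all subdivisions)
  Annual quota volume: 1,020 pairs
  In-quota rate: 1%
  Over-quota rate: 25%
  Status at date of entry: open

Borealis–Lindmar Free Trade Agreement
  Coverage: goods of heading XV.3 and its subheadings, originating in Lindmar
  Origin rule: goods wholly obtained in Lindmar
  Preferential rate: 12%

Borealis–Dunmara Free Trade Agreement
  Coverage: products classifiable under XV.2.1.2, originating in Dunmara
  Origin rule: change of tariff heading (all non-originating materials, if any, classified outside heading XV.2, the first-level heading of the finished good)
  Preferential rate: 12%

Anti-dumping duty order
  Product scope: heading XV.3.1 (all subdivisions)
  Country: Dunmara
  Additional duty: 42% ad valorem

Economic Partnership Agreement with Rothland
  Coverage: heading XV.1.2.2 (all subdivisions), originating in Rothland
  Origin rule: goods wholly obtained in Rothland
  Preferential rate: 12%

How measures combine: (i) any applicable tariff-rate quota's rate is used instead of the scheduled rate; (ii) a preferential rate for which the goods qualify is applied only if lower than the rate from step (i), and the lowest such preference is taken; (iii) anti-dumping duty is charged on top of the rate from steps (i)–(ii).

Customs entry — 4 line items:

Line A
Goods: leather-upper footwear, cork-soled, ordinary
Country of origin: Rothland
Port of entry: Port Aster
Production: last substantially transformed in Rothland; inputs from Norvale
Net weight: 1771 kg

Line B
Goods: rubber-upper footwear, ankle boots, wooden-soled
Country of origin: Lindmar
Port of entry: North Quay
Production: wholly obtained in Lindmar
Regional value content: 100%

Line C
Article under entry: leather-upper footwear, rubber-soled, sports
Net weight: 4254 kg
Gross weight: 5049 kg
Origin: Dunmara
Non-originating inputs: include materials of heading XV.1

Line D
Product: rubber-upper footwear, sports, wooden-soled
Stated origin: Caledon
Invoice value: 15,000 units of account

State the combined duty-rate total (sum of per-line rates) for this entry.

Line A: leather-upper → XV.1; cork-soled → XV.1.1; ordinary → XV.1.1.3. Scheduled 3%. quota on XV.1.1.3 open → in-quota 1%; Rothland agreement on XV.1.2.2: XV.1.1.3 not covered. → 1%.
Line B: rubber-upper → XV.3; wooden-soled → XV.3.1; ankle boots → XV.3.1.1. Scheduled 28%. Lindmar agreement on XV.3.1.1: RVC ≥ 35% → 11% available; Lindmar agreement on XV.3: wholly obtained → 12% available; preferential 11%. → 11%.
Line C: leather-upper → XV.1; rubber-soled → XV.1.2; sports → XV.1.2.2. Scheduled 25%. Dunmara agreement on XV.2.1.2: XV.1.2.2 not covered. → 25%.
Line D: rubber-upper → XV.3; wooden-soled → XV.3.1; sports → XV.3.1.2. Scheduled 14%. anti-dumping (Caledon, XV.3.1.2): +33%; total 14% + 33% = 47%. → 47%.
Sum: 1% + 11% + 25% + 47% = 84%.

84%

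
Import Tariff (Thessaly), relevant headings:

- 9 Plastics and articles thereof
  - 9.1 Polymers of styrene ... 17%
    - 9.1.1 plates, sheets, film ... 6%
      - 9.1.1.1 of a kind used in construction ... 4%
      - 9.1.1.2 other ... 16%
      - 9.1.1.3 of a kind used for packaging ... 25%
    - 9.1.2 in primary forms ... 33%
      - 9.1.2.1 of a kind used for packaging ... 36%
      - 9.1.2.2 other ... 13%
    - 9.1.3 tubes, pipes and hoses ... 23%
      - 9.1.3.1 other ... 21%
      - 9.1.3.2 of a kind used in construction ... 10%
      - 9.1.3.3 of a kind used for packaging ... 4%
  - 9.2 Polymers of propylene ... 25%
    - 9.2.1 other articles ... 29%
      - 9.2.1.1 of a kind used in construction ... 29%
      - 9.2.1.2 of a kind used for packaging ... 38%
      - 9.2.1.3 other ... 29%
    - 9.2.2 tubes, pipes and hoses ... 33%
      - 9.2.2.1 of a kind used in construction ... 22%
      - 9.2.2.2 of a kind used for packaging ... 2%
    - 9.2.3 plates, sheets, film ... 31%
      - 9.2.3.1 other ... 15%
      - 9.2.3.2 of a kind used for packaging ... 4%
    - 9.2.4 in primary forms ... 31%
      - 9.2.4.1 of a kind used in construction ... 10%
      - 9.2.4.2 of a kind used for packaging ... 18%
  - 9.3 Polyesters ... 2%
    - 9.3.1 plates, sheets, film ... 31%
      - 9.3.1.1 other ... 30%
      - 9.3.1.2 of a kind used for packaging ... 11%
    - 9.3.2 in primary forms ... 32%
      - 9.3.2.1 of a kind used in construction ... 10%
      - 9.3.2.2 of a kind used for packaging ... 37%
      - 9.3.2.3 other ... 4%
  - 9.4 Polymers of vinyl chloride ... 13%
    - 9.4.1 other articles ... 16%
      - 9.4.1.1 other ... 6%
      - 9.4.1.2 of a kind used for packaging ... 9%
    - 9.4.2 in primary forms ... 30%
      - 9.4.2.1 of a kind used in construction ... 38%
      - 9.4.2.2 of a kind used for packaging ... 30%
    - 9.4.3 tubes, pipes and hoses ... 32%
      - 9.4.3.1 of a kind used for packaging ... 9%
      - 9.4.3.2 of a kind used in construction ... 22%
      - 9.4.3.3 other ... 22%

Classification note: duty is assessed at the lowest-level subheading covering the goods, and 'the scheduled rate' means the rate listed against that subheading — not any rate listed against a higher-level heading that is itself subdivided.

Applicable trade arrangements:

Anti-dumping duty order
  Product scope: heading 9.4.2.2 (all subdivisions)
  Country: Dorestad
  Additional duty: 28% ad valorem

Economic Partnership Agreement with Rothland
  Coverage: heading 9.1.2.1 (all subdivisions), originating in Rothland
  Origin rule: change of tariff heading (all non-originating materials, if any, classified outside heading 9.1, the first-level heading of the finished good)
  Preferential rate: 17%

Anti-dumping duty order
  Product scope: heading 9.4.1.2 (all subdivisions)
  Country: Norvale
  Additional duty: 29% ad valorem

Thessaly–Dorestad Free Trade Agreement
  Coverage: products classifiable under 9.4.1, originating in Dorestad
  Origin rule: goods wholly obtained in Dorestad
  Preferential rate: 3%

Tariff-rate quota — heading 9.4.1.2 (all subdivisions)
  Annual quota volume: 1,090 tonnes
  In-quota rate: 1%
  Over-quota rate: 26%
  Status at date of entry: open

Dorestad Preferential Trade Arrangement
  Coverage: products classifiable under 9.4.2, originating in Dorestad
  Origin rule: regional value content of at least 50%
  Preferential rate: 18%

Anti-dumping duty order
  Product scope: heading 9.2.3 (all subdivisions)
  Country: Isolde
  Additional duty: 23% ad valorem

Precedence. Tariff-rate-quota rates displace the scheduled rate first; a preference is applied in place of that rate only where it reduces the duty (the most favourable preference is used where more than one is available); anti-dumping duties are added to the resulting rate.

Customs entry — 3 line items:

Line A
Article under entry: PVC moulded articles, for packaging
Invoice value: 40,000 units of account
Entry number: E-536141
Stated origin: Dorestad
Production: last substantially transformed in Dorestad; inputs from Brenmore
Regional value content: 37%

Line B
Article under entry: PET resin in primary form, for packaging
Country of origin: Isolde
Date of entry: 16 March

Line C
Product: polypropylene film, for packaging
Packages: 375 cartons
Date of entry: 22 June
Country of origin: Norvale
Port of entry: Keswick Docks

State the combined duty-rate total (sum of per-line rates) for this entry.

Line A: PVC → 9.4; moulded articles → 9.4.1; for packaging → 9.4.1.2. Scheduled 9%. quota on 9.4.1.2 open → in-quota 1%; Dorestad agreement on 9.4.1: not wholly obtained; Dorestad agreement on 9.4.2: 9.4.1.2 not covered. → 1%.
Line B: PET → 9.3; resin in primary form → 9.3.2; for packaging → 9.3.2.2. Scheduled 37%. No special measure applies. → 37%.
Line C: polypropylene → 9.2; film → 9.2.3; for packaging → 9.2.3.2. Scheduled 4%. No special measure applies. → 4%.
Sum: 1% + 37% + 4% = 42%.

42%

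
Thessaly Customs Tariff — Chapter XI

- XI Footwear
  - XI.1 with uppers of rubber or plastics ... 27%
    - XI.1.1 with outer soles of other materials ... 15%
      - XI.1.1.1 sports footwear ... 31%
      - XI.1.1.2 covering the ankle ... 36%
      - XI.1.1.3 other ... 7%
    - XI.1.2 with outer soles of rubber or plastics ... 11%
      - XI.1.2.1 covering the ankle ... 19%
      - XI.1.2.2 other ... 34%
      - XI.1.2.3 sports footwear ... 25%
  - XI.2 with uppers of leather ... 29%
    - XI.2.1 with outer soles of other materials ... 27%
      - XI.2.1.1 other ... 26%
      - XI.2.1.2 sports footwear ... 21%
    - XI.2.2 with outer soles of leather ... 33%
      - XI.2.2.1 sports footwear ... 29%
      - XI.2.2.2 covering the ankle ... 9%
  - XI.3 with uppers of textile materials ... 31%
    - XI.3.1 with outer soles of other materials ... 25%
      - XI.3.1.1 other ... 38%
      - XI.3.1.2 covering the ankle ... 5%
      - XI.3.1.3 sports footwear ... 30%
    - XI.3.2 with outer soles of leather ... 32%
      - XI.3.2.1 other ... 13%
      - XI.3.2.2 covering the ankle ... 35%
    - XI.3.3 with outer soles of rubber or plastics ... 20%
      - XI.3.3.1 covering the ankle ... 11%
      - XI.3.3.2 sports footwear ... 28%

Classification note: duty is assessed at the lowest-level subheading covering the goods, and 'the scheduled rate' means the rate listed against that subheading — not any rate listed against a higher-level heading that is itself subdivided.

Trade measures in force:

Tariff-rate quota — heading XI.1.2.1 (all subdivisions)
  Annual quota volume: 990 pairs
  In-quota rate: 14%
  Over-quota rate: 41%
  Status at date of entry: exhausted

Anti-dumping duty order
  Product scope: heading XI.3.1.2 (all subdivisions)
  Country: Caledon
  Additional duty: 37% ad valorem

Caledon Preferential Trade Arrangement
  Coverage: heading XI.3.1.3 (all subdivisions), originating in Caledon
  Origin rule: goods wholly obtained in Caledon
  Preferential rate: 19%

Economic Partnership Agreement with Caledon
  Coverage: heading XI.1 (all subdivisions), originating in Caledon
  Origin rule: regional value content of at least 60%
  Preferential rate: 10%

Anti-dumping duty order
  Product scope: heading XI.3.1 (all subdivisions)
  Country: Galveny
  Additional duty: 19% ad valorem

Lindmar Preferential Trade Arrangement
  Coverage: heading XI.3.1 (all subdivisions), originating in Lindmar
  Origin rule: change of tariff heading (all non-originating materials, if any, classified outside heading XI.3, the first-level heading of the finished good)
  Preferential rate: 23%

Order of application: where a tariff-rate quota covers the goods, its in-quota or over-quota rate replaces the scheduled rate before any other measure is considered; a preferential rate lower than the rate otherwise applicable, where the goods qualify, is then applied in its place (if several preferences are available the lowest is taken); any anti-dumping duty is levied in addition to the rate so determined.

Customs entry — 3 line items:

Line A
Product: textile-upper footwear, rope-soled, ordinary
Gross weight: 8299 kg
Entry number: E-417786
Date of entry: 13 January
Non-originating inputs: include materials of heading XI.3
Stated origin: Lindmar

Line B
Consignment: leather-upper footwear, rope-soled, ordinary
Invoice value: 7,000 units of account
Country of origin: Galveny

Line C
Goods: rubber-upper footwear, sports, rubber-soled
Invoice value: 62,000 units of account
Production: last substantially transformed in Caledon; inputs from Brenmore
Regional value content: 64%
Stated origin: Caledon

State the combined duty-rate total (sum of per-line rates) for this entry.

Line A: textile-upper → XI.3; rope-soled → XI.3.1; ordinary → XI.3.1.1. Scheduled 38%. Lindmar agreement on XI.3.1: CTH not met. → 38%.
Line B: leather-upper → XI.2; rope-soled → XI.2.1; ordinary → XI.2.1.1. Scheduled 26%. No special measure applies. → 26%.
Line C: rubber-upper → XI.1; rubber-soled → XI.1.2; sports → XI.1.2.3. Scheduled 25%. Caledon agreement on XI.3.1.3: XI.1.2.3 not covered; Caledon agreement on XI.1: RVC ≥ 60% → 10% available; preferential 10%. → 10%.
Sum: 38% + 26% + 10% = 74%.

74%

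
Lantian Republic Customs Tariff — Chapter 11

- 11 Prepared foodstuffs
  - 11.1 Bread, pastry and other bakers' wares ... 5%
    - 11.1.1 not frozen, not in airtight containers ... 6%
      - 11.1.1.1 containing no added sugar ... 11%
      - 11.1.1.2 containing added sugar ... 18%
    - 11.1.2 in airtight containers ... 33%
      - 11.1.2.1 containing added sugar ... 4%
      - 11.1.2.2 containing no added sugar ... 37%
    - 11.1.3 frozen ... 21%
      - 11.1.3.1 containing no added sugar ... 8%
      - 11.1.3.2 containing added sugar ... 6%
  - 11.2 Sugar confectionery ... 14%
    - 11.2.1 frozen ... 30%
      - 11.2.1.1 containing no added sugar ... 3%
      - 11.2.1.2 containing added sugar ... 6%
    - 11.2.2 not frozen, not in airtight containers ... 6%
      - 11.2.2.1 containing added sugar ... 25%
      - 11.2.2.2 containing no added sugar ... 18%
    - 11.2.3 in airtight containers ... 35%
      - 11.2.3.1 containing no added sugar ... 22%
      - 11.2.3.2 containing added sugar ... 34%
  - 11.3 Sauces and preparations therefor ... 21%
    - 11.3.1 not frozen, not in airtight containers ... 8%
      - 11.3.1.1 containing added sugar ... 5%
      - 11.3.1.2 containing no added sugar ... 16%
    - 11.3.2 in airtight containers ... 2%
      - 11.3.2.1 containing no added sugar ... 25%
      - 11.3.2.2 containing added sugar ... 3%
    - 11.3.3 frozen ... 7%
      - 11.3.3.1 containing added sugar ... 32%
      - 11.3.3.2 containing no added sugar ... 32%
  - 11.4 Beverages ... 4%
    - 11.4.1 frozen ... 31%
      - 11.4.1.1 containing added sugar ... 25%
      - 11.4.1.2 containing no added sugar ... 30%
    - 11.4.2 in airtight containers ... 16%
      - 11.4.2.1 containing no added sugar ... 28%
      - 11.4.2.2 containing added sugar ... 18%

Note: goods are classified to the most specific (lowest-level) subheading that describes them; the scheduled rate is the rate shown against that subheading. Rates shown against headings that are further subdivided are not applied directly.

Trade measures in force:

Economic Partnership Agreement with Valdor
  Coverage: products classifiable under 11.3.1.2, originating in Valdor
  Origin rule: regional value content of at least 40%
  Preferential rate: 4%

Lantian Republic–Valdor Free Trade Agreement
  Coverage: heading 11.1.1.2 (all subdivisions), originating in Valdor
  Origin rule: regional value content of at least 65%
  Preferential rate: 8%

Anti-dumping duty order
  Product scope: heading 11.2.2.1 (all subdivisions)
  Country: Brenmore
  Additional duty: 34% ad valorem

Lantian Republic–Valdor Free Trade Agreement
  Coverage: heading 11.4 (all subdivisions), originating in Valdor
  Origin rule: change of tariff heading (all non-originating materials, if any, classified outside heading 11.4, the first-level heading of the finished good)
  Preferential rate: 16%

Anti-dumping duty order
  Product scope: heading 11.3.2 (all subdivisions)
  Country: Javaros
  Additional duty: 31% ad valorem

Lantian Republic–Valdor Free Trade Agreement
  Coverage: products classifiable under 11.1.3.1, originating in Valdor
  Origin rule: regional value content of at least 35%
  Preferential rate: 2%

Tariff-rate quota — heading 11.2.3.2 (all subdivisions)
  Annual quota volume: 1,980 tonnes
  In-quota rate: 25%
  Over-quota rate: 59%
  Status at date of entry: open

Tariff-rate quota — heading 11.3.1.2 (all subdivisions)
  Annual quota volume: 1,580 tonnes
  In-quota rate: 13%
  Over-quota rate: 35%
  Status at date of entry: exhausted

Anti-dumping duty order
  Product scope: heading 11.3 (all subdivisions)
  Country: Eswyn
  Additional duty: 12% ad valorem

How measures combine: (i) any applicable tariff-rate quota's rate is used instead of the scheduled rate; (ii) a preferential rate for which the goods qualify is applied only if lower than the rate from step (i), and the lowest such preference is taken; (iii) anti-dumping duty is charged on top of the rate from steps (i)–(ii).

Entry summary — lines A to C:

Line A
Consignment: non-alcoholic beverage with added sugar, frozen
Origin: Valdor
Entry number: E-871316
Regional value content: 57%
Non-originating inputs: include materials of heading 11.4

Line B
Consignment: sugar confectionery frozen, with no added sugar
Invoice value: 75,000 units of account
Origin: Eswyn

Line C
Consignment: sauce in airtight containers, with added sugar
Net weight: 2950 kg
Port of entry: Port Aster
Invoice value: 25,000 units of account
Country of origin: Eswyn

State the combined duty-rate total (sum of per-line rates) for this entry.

Line A: non-alcoholic beverage → 11.4; frozen → 11.4.1; with added sugar → 11.4.1.1. Scheduled 25%. Valdor agreement on 11.3.1.2: 11.4.1.1 not covered; Valdor agreement on 11.1.1.2: 11.4.1.1 not covered; Valdor agreement on 11.4: CTH not met; Valdor agreement on 11.1.3.1: 11.4.1.1 not covered. → 25%.
Line B: sugar confectionery → 11.2; frozen → 11.2.1; with no added sugar → 11.2.1.1. Scheduled 3%. No special measure applies. → 3%.
Line C: sauce → 11.3; in airtight containers → 11.3.2; with added sugar → 11.3.2.2. Scheduled 3%. anti-dumping (Eswyn, 11.3): +12%; total 3% + 12% = 15%. → 15%.
Sum: 25% + 3% + 15% = 43%.

43%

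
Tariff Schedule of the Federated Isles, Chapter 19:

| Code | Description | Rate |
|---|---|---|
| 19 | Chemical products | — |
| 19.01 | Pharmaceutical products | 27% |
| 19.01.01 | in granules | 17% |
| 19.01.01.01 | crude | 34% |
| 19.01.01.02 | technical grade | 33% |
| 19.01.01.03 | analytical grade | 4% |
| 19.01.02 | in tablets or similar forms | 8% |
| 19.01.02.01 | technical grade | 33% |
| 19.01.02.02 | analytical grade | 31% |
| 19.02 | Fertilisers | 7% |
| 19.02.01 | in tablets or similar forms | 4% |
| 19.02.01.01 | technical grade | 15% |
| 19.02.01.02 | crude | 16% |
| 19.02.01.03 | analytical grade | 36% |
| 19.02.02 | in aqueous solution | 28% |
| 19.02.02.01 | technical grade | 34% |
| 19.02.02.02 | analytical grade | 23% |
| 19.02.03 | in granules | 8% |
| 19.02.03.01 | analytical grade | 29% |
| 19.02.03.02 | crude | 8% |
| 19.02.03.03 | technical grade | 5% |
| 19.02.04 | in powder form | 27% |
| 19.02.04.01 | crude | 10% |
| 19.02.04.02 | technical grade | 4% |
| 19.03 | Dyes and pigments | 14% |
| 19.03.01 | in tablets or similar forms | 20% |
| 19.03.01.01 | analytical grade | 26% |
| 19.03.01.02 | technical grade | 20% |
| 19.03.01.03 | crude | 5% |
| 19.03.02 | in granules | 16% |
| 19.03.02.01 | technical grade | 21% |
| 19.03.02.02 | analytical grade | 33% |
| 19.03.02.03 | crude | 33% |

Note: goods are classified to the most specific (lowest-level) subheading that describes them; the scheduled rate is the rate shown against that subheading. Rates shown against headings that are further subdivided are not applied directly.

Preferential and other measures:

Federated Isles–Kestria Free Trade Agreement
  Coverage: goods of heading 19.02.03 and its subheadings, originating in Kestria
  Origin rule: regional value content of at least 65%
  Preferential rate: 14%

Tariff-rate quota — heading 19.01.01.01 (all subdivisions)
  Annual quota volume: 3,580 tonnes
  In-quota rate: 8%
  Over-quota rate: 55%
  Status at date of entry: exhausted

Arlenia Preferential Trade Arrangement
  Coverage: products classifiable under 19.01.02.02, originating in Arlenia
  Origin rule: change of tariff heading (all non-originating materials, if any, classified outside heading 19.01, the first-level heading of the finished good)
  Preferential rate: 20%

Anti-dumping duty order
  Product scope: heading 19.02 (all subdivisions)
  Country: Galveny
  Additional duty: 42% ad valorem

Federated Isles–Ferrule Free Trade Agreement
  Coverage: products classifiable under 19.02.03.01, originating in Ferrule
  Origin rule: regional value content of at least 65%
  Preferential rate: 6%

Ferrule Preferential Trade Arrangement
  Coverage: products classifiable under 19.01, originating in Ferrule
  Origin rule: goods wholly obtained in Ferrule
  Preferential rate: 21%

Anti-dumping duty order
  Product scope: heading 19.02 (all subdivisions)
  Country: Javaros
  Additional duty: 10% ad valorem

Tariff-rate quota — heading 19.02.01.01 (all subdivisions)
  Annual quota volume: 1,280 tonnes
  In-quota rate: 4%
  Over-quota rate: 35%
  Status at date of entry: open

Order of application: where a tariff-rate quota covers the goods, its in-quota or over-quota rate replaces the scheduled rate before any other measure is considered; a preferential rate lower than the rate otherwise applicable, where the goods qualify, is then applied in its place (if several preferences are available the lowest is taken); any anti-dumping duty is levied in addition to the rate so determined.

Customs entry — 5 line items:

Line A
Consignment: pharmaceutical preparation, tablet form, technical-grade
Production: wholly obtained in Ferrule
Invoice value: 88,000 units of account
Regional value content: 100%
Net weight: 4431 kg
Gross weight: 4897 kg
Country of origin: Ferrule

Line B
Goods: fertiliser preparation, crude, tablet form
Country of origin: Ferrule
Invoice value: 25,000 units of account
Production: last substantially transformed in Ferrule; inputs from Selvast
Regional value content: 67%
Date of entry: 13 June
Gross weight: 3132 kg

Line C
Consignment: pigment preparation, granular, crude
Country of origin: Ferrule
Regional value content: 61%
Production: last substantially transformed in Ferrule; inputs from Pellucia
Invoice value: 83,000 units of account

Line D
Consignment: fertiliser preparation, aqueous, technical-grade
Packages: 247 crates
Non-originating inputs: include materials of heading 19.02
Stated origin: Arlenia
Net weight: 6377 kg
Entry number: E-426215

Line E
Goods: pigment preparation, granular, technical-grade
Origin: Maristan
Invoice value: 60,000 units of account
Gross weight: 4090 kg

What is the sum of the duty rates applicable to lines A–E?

Line A: pharmaceutical → 19.01; tablet form → 19.01.02; technical-grade → 19.01.02.01. Scheduled 33%. Ferrule agreement on 19.02.03.01: 19.01.02.01 not covered; Ferrule agreement on 19.01: wholly obtained → 21% available; preferential 21%. → 21%.
Line B: fertiliser → 19.02; tablet form → 19.02.01; crude → 19.02.01.02. Scheduled 16%. Ferrule agreement on 19.02.03.01: 19.02.01.02 not covered; Ferrule agreement on 19.01: 19.02.01.02 not covered. → 16%.
Line C: pigment → 19.03; granular → 19.03.02; crude → 19.03.02.03. Scheduled 33%. Ferrule agreement on 19.02.03.01: 19.03.02.03 not covered; Ferrule agreement on 19.01: 19.03.02.03 not covered. → 33%.
Line D: fertiliser → 19.02; aqueous → 19.02.02; technical-grade → 19.02.02.01. Scheduled 34%. Arlenia agreement on 19.01.02.02: 19.02.02.01 not covered. → 34%.
Line E: pigment → 19.03; granular → 19.03.02; technical-grade → 19.03.02.01. Scheduled 21%. No special measure applies. → 21%.
Sum: 21% + 16% + 33% + 34% + 21% = 125%.

125%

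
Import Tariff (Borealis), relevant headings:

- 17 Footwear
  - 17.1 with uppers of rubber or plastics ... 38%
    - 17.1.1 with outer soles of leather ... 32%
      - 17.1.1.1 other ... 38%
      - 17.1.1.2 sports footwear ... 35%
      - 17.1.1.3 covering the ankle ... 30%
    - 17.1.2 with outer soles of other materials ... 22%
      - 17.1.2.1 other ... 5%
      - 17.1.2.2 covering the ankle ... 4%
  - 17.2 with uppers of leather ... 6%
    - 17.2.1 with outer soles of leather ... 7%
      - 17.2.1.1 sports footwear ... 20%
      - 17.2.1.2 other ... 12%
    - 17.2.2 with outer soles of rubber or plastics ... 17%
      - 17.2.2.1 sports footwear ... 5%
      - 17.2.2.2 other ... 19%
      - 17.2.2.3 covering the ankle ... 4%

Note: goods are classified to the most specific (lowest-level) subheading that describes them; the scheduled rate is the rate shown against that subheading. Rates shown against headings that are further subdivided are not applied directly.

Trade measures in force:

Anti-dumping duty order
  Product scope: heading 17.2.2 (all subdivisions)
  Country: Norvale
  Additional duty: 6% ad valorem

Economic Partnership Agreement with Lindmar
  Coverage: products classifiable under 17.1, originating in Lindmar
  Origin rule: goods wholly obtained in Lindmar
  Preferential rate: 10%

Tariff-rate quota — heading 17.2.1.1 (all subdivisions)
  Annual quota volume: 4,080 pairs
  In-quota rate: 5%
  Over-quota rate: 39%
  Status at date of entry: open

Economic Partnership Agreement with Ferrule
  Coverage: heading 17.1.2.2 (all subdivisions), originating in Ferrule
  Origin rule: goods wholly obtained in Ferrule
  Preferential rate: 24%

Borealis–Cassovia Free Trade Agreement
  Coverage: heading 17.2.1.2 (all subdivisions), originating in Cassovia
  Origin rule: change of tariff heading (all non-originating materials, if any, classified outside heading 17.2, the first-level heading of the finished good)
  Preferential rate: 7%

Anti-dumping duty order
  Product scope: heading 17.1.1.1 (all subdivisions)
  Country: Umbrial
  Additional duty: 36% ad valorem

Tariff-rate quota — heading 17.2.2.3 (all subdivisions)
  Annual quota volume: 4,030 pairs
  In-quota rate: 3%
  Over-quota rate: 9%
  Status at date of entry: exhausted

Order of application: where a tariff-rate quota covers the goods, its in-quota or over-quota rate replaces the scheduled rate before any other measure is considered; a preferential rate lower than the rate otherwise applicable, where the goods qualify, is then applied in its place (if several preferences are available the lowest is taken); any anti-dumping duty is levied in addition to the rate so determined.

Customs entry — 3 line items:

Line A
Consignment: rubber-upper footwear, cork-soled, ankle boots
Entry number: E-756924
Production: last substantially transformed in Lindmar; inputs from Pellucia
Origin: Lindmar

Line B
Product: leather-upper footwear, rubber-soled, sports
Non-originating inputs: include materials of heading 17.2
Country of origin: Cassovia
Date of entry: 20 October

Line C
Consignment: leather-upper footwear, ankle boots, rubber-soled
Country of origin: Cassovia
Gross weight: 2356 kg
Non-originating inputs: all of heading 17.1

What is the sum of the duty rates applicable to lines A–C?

18%

Line A: rubber-upper → 17.1; cork-soled → 17.1.2; ankle boots → 17.1.2.2. Scheduled 4%. Lindmar agreement on 17.1: not wholly obtained. → 4%.
Line B: leather-upper → 17.2; rubber-soled → 17.2.2; sports → 17.2.2.1. Scheduled 5%. Cassovia agreement on 17.2.1.2: 17.2.2.1 not covered. → 5%.
Line C: leather-upper → 17.2; rubber-soled → 17.2.2; ankle boots → 17.2.2.3. Scheduled 4%. quota on 17.2.2.3 exhausted → over-quota 9%; Cassovia agreement on 17.2.1.2: 17.2.2.3 not covered. → 9%.
Sum: 4% + 5% + 9% = 18%.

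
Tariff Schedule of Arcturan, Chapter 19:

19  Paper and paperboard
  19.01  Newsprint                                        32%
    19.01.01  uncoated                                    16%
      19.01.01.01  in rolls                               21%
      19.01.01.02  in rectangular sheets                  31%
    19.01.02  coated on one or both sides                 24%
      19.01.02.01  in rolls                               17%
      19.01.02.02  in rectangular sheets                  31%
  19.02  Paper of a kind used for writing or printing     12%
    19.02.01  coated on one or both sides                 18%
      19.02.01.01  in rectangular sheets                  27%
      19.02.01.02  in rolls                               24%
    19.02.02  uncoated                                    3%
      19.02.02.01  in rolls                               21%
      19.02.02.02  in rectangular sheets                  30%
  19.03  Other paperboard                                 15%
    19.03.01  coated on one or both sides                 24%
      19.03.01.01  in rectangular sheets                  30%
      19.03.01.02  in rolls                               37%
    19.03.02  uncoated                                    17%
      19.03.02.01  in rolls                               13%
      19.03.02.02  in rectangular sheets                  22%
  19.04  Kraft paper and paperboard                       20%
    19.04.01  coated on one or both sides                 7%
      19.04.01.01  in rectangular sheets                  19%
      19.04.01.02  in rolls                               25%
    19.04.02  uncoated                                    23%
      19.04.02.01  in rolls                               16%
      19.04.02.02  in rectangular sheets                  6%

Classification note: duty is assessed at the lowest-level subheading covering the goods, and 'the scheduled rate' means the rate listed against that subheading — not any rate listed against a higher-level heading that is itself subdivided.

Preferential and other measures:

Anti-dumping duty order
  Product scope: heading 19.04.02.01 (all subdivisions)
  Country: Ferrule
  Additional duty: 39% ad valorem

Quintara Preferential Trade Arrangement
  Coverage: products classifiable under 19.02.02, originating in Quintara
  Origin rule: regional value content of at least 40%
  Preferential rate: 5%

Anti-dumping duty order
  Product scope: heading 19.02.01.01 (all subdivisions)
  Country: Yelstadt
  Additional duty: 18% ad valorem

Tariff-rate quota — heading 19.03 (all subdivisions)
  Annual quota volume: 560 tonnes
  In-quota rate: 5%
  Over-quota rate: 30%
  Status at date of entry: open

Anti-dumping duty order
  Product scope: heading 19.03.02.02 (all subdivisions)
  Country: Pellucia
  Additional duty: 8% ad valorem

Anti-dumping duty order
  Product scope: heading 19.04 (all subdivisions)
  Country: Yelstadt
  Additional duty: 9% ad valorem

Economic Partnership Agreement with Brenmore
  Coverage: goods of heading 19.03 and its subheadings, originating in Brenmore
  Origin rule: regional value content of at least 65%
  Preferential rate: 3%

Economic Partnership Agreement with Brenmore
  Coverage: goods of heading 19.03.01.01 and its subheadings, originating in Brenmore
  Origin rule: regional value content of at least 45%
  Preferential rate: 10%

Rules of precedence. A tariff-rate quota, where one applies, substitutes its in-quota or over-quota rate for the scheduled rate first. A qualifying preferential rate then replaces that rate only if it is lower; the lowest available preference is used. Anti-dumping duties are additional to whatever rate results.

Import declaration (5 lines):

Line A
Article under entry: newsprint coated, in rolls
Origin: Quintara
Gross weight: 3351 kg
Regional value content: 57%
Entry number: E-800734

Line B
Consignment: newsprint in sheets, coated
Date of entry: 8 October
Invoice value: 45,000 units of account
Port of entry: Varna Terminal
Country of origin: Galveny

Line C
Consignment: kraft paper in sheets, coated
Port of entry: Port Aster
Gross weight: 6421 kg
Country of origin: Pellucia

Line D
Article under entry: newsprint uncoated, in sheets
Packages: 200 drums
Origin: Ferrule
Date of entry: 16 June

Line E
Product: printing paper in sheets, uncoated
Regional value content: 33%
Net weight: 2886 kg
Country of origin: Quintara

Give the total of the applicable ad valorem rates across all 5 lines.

Line A: newsprint → 19.01; coated → 19.01.02; in rolls → 19.01.02.01. Scheduled 17%. Quintara agreement on 19.02.02: 19.01.02.01 not covered. → 17%.
Line B: newsprint → 19.01; coated → 19.01.02; in sheets → 19.01.02.02. Scheduled 31%. No special measure applies. → 31%.
Line C: kraft paper → 19.04; coated → 19.04.01; in sheets → 19.04.01.01. Scheduled 19%. No special measure applies. → 19%.
Line D: newsprint → 19.01; uncoated → 19.01.01; in sheets → 19.01.01.02. Scheduled 31%. No special measure applies. → 31%.
Line E: printing paper → 19.02; uncoated → 19.02.02; in sheets → 19.02.02.02. Scheduled 30%. Quintara agreement on 19.02.02: RVC < 40%. → 30%.
Sum: 17% + 31% + 19% + 31% + 30% = 128%.

128%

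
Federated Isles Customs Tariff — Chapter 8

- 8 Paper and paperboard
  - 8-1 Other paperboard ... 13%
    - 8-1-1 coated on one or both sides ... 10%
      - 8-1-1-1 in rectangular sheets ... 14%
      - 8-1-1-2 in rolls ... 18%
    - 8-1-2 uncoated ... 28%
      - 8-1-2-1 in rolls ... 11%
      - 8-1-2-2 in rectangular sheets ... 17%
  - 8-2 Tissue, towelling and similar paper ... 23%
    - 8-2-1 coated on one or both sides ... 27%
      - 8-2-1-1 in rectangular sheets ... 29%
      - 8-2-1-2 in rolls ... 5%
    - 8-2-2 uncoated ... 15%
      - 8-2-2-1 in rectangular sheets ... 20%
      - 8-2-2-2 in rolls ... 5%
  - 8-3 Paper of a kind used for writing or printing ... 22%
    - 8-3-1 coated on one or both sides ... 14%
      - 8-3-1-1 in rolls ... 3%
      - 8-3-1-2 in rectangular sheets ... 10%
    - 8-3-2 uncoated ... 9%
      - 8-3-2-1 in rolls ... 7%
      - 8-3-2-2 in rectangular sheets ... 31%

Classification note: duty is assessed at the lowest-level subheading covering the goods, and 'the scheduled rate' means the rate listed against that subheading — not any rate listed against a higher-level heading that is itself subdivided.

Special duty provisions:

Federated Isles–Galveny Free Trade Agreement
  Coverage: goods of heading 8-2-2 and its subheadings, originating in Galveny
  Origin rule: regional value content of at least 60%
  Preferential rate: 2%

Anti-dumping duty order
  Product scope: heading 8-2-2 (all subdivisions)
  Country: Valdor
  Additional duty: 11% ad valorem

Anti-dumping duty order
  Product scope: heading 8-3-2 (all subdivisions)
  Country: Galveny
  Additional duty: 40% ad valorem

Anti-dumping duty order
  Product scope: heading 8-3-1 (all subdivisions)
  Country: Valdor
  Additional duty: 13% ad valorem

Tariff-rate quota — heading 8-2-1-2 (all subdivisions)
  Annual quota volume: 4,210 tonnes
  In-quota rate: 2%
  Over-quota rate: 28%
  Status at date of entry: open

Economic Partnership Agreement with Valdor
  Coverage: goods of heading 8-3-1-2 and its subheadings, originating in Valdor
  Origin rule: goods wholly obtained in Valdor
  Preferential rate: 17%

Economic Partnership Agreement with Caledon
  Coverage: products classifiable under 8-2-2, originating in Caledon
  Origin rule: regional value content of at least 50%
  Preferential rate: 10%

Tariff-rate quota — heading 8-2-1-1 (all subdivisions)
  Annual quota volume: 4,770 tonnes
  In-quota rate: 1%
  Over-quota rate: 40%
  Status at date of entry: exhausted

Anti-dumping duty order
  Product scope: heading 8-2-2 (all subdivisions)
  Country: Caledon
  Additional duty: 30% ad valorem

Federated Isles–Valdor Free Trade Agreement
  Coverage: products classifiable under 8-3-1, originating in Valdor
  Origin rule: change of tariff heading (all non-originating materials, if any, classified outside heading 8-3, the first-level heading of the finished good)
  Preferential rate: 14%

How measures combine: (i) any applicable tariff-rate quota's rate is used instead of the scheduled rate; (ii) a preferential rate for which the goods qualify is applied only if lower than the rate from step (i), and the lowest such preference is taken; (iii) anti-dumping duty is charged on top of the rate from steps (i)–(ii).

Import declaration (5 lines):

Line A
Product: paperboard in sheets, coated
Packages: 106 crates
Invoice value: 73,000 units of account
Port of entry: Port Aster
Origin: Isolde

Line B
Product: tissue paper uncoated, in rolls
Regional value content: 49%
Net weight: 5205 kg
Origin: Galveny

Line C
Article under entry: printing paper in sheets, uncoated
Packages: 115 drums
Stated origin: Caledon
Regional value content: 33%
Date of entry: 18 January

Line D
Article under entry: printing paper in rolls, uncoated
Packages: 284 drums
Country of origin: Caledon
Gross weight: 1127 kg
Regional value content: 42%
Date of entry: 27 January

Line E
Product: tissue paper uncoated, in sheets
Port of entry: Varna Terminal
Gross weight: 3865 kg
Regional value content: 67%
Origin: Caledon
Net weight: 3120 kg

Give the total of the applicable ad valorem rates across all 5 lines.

97%

Line A: paperboard → 8-1; coated → 8-1-1; in sheets → 8-1-1-1. Scheduled 14%. No special measure applies. → 14%.
Line B: tissue paper → 8-2; uncoated → 8-2-2; in rolls → 8-2-2-2. Scheduled 5%. Galveny agreement on 8-2-2: RVC < 60%. → 5%.
Line C: printing paper → 8-3; uncoated → 8-3-2; in sheets → 8-3-2-2. Scheduled 31%. Caledon agreement on 8-2-2: 8-3-2-2 not covered. → 31%.
Line D: printing paper → 8-3; uncoated → 8-3-2; in rolls → 8-3-2-1. Scheduled 7%. Caledon agreement on 8-2-2: 8-3-2-1 not covered. → 7%.
Line E: tissue paper → 8-2; uncoated → 8-2-2; in sheets → 8-2-2-1. Scheduled 20%. Caledon agreement on 8-2-2: RVC ≥ 50% → 10% available; preferential 10%; anti-dumping (Caledon, 8-2-2): +30%; total 10% + 30% = 40%. → 40%.
Sum: 14% + 5% + 31% + 7% + 40% = 97%.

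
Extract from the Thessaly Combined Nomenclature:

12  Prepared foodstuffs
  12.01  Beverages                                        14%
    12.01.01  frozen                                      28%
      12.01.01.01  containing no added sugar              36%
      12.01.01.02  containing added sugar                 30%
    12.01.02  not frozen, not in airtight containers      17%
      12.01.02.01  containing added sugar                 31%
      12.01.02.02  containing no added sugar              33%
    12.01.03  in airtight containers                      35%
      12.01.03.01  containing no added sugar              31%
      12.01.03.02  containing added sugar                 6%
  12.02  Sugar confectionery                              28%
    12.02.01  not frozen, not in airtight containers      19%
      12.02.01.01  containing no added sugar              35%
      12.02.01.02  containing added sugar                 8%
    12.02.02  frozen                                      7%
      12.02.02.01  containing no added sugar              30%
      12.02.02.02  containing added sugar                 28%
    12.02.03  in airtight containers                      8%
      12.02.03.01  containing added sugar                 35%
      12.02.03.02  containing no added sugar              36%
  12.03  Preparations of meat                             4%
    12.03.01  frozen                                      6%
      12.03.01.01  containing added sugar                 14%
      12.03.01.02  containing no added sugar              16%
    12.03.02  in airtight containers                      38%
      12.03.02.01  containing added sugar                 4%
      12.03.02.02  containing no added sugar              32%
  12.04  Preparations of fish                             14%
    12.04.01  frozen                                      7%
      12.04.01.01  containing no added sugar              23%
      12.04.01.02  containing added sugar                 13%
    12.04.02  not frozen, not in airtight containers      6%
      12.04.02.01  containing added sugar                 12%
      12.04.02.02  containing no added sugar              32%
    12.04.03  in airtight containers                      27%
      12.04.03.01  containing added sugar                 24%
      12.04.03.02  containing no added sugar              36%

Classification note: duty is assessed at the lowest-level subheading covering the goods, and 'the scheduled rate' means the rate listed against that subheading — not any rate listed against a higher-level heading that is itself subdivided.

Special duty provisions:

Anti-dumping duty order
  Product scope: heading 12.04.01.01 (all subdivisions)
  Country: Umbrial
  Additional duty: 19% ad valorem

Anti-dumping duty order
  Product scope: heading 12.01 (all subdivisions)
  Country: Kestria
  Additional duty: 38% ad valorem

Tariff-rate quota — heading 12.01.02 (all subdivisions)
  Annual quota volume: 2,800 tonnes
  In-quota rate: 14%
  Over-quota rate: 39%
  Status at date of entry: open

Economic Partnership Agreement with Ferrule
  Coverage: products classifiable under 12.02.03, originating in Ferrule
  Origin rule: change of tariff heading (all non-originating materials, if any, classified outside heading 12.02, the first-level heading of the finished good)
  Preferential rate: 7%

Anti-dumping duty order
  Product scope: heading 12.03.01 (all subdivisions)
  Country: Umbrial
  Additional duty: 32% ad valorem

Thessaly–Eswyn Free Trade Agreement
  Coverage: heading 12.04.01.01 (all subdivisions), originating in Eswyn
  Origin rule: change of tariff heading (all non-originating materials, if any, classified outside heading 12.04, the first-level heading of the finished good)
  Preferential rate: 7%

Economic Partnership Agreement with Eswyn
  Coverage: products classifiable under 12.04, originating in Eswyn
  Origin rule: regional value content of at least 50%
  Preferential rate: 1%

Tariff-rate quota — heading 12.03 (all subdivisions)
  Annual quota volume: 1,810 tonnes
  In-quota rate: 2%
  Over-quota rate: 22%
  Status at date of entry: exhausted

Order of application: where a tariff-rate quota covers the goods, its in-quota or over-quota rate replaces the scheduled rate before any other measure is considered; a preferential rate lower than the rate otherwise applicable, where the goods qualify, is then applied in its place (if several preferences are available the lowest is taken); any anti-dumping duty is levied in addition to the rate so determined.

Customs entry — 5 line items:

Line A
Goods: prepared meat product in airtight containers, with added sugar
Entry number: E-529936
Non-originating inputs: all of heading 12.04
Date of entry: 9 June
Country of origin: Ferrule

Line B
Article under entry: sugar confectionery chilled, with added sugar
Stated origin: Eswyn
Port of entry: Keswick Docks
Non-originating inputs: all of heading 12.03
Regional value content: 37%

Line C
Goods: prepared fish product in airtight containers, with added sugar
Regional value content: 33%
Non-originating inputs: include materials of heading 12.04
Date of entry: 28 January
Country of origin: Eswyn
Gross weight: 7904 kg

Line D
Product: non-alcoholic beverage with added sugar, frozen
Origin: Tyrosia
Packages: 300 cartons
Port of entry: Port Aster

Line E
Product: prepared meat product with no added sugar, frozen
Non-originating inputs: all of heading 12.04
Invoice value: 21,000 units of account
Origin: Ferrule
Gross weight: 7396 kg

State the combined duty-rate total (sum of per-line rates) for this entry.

Line A: prepared meat product → 12.03; in airtight containers → 12.03.02; with added sugar → 12.03.02.01. Scheduled 4%. quota on 12.03 exhausted → over-quota 22%; Ferrule agreement on 12.02.03: 12.03.02.01 not covered. → 22%.
Line B: sugar confectionery → 12.02; chilled → 12.02.01; with added sugar → 12.02.01.02. Scheduled 8%. Eswyn agreement on 12.04.01.01: 12.02.01.02 not covered; Eswyn agreement on 12.04: 12.02.01.02 not covered. → 8%.
Line C: prepared fish product → 12.04; in airtight containers → 12.04.03; with added sugar → 12.04.03.01. Scheduled 24%. Eswyn agreement on 12.04.01.01: 12.04.03.01 not covered; Eswyn agreement on 12.04: RVC < 50%. → 24%.
Line D: non-alcoholic beverage → 12.01; frozen → 12.01.01; with added sugar → 12.01.01.02. Scheduled 30%. No special measure applies. → 30%.
Line E: prepared meat product → 12.03; frozen → 12.03.01; with no added sugar → 12.03.01.02. Scheduled 16%. quota on 12.03 exhausted → over-quota 22%; Ferrule agreement on 12.02.03: 12.03.01.02 not covered. → 22%.
Sum: 22% + 8% + 24% + 30% + 22% = 106%.

106%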